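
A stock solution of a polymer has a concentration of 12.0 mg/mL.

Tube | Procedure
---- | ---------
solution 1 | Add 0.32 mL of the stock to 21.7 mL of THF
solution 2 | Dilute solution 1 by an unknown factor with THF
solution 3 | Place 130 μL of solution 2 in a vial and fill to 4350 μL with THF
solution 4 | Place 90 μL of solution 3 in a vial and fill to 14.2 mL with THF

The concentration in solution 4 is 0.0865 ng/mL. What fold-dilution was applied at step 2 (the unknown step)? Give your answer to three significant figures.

382-fold

Step 1: 0.32 mL + 21.7 mL = 22.02 mL total → factor 22.02/0.32 = 68.812
Step 2: unknown factor x
Step 3: 130 μL brought to 4350 μL → factor 4350/130 = 33.462
Step 4: 90 μL brought to 14.2 mL → factor 14200/90 = 157.78
Product of known-step factors = 3.6329 × 10^5
Overall factor = 12.0 mg/mL / (0.0865 ng/mL) = 1.3873 × 10^8
x = 1.3873 × 10^8 / 3.6329 × 10^5 = 382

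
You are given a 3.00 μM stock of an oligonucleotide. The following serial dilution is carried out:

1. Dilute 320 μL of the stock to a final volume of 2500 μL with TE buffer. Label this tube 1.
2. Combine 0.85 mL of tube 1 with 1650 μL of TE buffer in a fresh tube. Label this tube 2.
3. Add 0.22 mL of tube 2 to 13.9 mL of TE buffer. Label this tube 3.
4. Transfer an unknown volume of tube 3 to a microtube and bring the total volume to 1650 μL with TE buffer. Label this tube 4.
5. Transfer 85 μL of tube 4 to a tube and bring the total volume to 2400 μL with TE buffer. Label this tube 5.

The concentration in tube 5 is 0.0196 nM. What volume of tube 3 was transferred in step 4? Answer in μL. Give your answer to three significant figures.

449 μL

Step 1: 320 μL brought to 2500 μL → factor 2500/320 = 7.8125
Step 2: 0.85 mL + 1650 μL = 2.5 mL total → factor 2.5/0.85 = 2.9412
Step 3: 0.22 mL + 13.9 mL = 14.12 mL total → factor 14.12/0.22 = 64.182
Step 4: v brought to 1650 μL → factor = 1650 μL/v
Step 5: 85 μL brought to 2400 μL → factor 2400/85 = 28.235
Product of known-step factors = 41640
Overall factor = 3.00 μM / (0.0196 nM) = 1.5306 × 10^5
Step-4 factor = 1.5306 × 10^5 / 41640 = 3.6758
v = 1650 μL / 3.6758 = 449 μL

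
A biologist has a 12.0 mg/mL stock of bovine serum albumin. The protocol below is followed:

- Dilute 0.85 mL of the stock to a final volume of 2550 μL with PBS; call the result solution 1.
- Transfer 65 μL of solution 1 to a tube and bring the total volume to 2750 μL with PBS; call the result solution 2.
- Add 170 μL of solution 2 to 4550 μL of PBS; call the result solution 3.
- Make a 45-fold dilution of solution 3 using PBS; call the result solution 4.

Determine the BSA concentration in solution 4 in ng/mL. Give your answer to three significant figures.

75.7 ng/mL

Step 1: 0.85 mL brought to 2550 μL → factor 2.55/0.85 = 3
Step 2: 65 μL brought to 2750 μL → factor 2750/65 = 42.308
Step 3: 170 μL + 4550 μL = 4720 μL total → factor 4720/170 = 27.765
Step 4: 45-fold → factor 45
Overall dilution factor = 3 × 42.308 × 27.765 × 45 = 1.5858 × 10^5
Final = 12.0 mg/mL / 1.5858 × 10^5 = 7.567 × 10^-5 mg/mL = 75.7 ng/mL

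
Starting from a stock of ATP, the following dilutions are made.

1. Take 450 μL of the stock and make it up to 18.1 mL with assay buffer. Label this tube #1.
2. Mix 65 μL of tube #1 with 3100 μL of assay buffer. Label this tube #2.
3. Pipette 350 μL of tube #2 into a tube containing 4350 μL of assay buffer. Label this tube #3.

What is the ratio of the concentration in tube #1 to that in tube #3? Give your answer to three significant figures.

Step 1: 450 μL brought to 18.1 mL → factor 18100/450 = 40.222
Step 2: 65 μL + 3100 μL = 3165 μL total → factor 3165/65 = 48.692
Step 3: 350 μL + 4350 μL = 4700 μL total → factor 4700/350 = 13.429
Dilution factor to tube #1 = 40.222; to tube #3 = 26300
[tube #1]/[tube #3] = (factor to tube #3)/(factor to tube #1) = 26300/40.222 = 654

654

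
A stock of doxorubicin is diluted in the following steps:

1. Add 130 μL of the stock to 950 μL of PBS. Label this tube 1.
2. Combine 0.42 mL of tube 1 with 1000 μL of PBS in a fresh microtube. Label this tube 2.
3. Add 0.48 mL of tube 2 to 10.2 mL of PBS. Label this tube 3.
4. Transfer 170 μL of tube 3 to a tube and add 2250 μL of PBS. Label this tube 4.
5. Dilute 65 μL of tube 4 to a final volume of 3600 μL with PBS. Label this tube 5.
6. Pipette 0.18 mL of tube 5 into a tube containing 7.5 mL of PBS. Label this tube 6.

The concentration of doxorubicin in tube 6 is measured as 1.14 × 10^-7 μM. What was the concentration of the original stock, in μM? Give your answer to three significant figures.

Step 1: 130 μL + 950 μL = 1080 μL total → factor 1080/130 = 8.3077
Step 2: 0.42 mL + 1000 μL = 1.42 mL total → factor 1.42/0.42 = 3.381
Step 3: 0.48 mL + 10.2 mL = 10.68 mL total → factor 10.68/0.48 = 22.25
Step 4: 170 μL + 2250 μL = 2420 μL total → factor 2420/170 = 14.235
Step 5: 65 μL brought to 3600 μL → factor 3600/65 = 55.385
Step 6: 0.18 mL + 7.5 mL = 7.68 mL total → factor 7.68/0.18 = 42.667
Overall dilution factor = 8.3077 × 3.381 × 22.25 × 14.235 × 55.385 × 42.667 = 2.1023 × 10^7
Stock = 1.14 × 10^-7 μM × 2.1023 × 10^7 = 2.40 μM

2.40 μM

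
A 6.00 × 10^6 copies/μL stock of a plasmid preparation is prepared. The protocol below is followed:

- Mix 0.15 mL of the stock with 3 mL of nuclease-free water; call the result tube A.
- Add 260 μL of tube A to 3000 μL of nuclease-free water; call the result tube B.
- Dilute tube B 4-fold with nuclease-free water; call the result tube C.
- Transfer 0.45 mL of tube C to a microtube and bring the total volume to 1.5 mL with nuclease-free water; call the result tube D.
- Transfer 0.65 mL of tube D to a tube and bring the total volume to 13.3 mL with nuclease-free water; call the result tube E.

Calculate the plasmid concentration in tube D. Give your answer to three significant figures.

Step 1: 0.15 mL + 3 mL = 3.15 mL total → factor 3.15/0.15 = 21
Step 2: 260 μL + 3000 μL = 3260 μL total → factor 3260/260 = 12.538
Step 3: 4-fold → factor 4
Step 4: 0.45 mL brought to 1.5 mL → factor 1.5/0.45 = 3.3333
Dilution factor through tube D = 21 × 12.538 × 4 × 3.3333 = 3510.8
[tube D] = 6.00 × 10^6 copies/μL / 3510.8 = 1.71 × 10^3 copies/μL

1.71 × 10^3 copies/μL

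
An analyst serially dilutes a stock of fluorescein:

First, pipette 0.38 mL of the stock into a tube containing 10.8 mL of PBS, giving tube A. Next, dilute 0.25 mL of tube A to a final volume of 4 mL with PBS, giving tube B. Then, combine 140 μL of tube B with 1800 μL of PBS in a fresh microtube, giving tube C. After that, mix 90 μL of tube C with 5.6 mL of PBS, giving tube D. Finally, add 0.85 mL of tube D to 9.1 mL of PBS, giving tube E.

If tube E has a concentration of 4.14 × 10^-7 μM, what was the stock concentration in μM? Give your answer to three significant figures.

Step 1: 0.38 mL + 10.8 mL = 11.18 mL total → factor 11.18/0.38 = 29.421
Step 2: 0.25 mL brought to 4 mL → factor 4/0.25 = 16
Step 3: 140 μL + 1800 μL = 1940 μL total → factor 1940/140 = 13.857
Step 4: 90 μL + 5.6 mL = 5690 μL total → factor 5690/90 = 63.222
Step 5: 0.85 mL + 9.1 mL = 9.95 mL total → factor 9.95/0.85 = 11.706
Overall dilution factor = 29.421 × 16 × 13.857 × 63.222 × 11.706 = 4.8275 × 10^6
Stock = 4.14 × 10^-7 μM × 4.8275 × 10^6 = 2.00 μM

2.00 μM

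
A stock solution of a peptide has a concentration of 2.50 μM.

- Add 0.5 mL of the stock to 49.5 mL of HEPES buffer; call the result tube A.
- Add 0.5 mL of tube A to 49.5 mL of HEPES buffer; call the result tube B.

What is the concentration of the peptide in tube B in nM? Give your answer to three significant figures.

0.250 nM

Step 1: 0.5 mL + 49.5 mL = 50 mL total → factor 50/0.5 = 100
Step 2: 0.5 mL + 49.5 mL = 50 mL total → factor 50/0.5 = 100
Overall dilution factor = 100 × 100 = 10000
Final = 2.50 μM / 10000 = 0.0002500 μM = 0.250 nM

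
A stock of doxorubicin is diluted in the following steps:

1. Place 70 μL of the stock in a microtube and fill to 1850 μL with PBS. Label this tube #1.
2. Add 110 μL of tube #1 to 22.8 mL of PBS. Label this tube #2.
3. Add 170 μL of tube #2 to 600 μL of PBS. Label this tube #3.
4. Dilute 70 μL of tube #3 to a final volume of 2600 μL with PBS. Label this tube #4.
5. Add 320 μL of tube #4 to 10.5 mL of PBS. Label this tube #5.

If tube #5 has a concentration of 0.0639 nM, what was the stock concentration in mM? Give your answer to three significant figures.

2.00 mM

Step 1: 70 μL brought to 1850 μL → factor 1850/70 = 26.429
Step 2: 110 μL + 22.8 mL = 22910 μL total → factor 22910/110 = 208.27
Step 3: 170 μL + 600 μL = 770 μL total → factor 770/170 = 4.5294
Step 4: 70 μL brought to 2600 μL → factor 2600/70 = 37.143
Step 5: 320 μL + 10.5 mL = 10820 μL total → factor 10820/320 = 33.812
Overall dilution factor = 26.429 × 208.27 × 4.5294 × 37.143 × 33.812 = 3.1311 × 10^7
Stock = 0.0639 nM × 3.1311 × 10^7 = 2.001 × 10^6 nM = 2.00 mM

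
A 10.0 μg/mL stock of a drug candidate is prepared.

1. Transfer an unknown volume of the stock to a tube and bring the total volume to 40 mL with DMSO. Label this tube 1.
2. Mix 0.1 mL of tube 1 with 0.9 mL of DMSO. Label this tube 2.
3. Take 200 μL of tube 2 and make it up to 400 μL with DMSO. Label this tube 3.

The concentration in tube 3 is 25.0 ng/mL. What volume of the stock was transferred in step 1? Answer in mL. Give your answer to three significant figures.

2.00 mL

Step 1: v brought to 40 mL → factor = 40 mL/v
Step 2: 0.1 mL + 0.9 mL = 1 mL total → factor 1/0.1 = 10
Step 3: 200 μL brought to 400 μL → factor 400/200 = 2
Product of known-step factors = 20
Overall factor = 10.0 μg/mL / (25.0 ng/mL) = 400
Step-1 factor = 400 / 20 = 20
v = 40 mL / 20 = 2.00 mL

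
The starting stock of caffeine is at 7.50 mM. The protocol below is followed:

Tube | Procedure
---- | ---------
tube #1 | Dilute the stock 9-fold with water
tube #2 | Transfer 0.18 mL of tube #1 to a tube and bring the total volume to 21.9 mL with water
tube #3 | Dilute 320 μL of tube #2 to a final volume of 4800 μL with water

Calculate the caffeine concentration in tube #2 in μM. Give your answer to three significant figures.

6.85 μM

Step 1: 9-fold → factor 9
Step 2: 0.18 mL brought to 21.9 mL → factor 21.9/0.18 = 121.67
Dilution factor through tube #2 = 9 × 121.67 = 1095
[tube #2] = 7.50 mM / 1095 = 0.006849 mM = 6.85 μM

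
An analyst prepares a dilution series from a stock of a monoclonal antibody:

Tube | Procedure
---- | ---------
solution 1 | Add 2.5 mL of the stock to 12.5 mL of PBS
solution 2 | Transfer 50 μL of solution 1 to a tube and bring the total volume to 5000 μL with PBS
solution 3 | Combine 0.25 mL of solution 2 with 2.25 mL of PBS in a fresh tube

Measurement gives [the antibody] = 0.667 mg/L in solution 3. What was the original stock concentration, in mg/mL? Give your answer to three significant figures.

4.00 mg/mL

Step 1: 2.5 mL + 12.5 mL = 15 mL total → factor 15/2.5 = 6
Step 2: 50 μL brought to 5000 μL → factor 5000/50 = 100
Step 3: 0.25 mL + 2.25 mL = 2.5 mL total → factor 2.5/0.25 = 10
Overall dilution factor = 6 × 100 × 10 = 6000
Stock = 0.667 mg/L × 6000 = 4002 mg/L = 4.00 mg/mL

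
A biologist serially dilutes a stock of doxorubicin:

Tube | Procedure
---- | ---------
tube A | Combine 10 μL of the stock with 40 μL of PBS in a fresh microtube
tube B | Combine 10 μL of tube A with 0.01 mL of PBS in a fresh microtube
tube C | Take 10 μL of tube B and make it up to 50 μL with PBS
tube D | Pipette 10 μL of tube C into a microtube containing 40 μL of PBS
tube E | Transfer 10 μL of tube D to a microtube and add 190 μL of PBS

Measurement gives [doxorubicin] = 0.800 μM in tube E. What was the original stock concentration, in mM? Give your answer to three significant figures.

4.00 mM

Step 1: 10 μL + 40 μL = 50 μL total → factor 50/10 = 5
Step 2: 10 μL + 0.01 mL = 20 μL total → factor 20/10 = 2
Step 3: 10 μL brought to 50 μL → factor 50/10 = 5
Step 4: 10 μL + 40 μL = 50 μL total → factor 50/10 = 5
Step 5: 10 μL + 190 μL = 200 μL total → factor 200/10 = 20
Overall dilution factor = 5 × 2 × 5 × 5 × 20 = 5000
Stock = 0.800 μM × 5000 = 4000 μM = 4.00 mM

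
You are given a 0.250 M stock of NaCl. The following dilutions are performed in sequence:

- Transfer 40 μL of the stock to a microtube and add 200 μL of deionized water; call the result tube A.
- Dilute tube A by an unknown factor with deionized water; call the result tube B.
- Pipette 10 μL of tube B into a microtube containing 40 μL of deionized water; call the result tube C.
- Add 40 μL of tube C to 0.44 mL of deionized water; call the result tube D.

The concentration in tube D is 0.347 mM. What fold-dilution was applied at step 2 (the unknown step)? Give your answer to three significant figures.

Step 1: 40 μL + 200 μL = 240 μL total → factor 240/40 = 6
Step 2: unknown factor x
Step 3: 10 μL + 40 μL = 50 μL total → factor 50/10 = 5
Step 4: 40 μL + 0.44 mL = 480 μL total → factor 480/40 = 12
Product of known-step factors = 360
Overall factor = 0.250 M / (0.347 mM) = 720.46
x = 720.46 / 360 = 2.00

2.00-fold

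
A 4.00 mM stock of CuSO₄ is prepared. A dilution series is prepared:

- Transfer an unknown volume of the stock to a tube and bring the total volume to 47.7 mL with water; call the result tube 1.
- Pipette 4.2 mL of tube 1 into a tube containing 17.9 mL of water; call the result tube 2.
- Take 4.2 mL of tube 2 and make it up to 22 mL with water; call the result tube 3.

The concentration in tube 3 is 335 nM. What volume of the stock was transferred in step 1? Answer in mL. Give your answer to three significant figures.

Step 1: v brought to 47.7 mL → factor = 47.7 mL/v
Step 2: 4.2 mL + 17.9 mL = 22.1 mL total → factor 22.1/4.2 = 5.2619
Step 3: 4.2 mL brought to 22 mL → factor 22/4.2 = 5.2381
Product of known-step factors = 27.562
Overall factor = 4.00 mM / (335 nM) = 11940
Step-1 factor = 11940 / 27.562 = 433.21
v = 47.7 mL / 433.21 = 0.110 mL

0.110 mL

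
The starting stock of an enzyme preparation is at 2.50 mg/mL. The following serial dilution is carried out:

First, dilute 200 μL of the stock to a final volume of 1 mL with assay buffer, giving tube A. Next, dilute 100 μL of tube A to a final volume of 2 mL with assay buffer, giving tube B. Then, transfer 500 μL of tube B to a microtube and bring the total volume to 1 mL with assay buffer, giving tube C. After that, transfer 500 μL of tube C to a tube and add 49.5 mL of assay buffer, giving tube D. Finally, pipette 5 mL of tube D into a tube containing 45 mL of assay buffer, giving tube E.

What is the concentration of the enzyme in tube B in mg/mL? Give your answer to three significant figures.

0.0250 mg/mL

Step 1: 200 μL brought to 1 mL → factor 1000/200 = 5
Step 2: 100 μL brought to 2 mL → factor 2000/100 = 20
Dilution factor through tube B = 5 × 20 = 100
[tube B] = 2.50 mg/mL / 100 = 0.0250 mg/mL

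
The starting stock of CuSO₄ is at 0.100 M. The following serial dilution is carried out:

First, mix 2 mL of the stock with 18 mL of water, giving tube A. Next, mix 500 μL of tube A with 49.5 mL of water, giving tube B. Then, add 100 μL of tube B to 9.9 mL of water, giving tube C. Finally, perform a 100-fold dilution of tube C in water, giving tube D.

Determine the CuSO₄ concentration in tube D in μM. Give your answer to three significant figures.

0.0100 μM

Step 1: 2 mL + 18 mL = 20 mL total → factor 20/2 = 10
Step 2: 500 μL + 49.5 mL = 50000 μL total → factor 50000/500 = 100
Step 3: 100 μL + 9.9 mL = 10000 μL total → factor 10000/100 = 100
Step 4: 100-fold → factor 100
Overall dilution factor = 10 × 100 × 100 × 100 = 1 × 10^7
Final = 0.100 M / 1 × 10^7 = 1.000 × 10^-8 M = 0.0100 μM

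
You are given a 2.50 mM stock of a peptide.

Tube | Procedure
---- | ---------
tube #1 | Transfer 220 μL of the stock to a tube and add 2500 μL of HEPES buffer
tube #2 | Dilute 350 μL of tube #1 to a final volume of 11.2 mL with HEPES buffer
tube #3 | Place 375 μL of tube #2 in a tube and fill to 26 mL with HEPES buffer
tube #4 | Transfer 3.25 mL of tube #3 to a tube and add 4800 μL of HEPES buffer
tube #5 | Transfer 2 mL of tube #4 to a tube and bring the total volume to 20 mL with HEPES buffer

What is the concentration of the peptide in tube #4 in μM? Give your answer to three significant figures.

Step 1: 220 μL + 2500 μL = 2720 μL total → factor 2720/220 = 12.364
Step 2: 350 μL brought to 11.2 mL → factor 11200/350 = 32
Step 3: 375 μL brought to 26 mL → factor 26000/375 = 69.333
Step 4: 3.25 mL + 4800 μL = 8.05 mL total → factor 8.05/3.25 = 2.4769
Dilution factor through tube #4 = 12.364 × 32 × 69.333 × 2.4769 = 67944
[tube #4] = 2.50 mM / 67944 = 3.680 × 10^-5 mM = 0.0368 μM

0.0368 μM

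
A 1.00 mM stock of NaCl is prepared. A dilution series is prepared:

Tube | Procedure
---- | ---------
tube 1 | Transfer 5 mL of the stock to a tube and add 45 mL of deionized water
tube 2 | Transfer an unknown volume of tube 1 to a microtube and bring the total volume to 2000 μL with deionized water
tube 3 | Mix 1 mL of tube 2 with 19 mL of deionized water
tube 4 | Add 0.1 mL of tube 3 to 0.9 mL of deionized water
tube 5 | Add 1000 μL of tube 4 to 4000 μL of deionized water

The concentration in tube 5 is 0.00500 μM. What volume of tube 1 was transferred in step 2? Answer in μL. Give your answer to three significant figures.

100 μL

Step 1: 5 mL + 45 mL = 50 mL total → factor 50/5 = 10
Step 2: v brought to 2000 μL → factor = 2000 μL/v
Step 3: 1 mL + 19 mL = 20 mL total → factor 20/1 = 20
Step 4: 0.1 mL + 0.9 mL = 1 mL total → factor 1/0.1 = 10
Step 5: 1000 μL + 4000 μL = 5000 μL total → factor 5000/1000 = 5
Product of known-step factors = 10000
Overall factor = 1.00 mM / (0.00500 μM) = 2 × 10^5
Step-2 factor = 2 × 10^5 / 10000 = 20
v = 2000 μL / 20 = 100 μL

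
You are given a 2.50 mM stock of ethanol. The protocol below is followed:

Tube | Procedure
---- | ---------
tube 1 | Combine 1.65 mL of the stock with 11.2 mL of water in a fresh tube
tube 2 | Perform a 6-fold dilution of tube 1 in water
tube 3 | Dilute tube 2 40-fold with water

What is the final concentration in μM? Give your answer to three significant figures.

1.34 μM

Step 1: 1.65 mL + 11.2 mL = 12.85 mL total → factor 12.85/1.65 = 7.7879
Step 2: 6-fold → factor 6
Step 3: 40-fold → factor 40
Overall dilution factor = 7.7879 × 6 × 40 = 1869.1
Final = 2.50 mM / 1869.1 = 0.001338 mM = 1.34 μM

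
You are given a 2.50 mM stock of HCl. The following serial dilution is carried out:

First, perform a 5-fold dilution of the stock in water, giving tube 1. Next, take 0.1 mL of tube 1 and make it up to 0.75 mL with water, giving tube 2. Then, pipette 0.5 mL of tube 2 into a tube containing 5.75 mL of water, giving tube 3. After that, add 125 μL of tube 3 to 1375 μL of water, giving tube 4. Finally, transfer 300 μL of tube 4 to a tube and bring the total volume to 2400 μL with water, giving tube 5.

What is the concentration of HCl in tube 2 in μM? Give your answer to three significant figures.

66.7 μM

Step 1: 5-fold → factor 5
Step 2: 0.1 mL brought to 0.75 mL → factor 0.75/0.1 = 7.5
Dilution factor through tube 2 = 5 × 7.5 = 37.5
[tube 2] = 2.50 mM / 37.5 = 0.06667 mM = 66.7 μM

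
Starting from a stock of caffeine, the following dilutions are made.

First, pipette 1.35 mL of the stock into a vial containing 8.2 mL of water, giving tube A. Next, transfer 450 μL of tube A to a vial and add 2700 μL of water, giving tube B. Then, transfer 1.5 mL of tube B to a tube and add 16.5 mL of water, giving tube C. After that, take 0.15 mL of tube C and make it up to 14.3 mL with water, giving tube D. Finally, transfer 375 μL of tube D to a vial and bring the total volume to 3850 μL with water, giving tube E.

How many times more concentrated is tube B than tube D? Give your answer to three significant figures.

1.14 × 10^3

Step 1: 1.35 mL + 8.2 mL = 9.55 mL total → factor 9.55/1.35 = 7.0741
Step 2: 450 μL + 2700 μL = 3150 μL total → factor 3150/450 = 7
Step 3: 1.5 mL + 16.5 mL = 18 mL total → factor 18/1.5 = 12
Step 4: 0.15 mL brought to 14.3 mL → factor 14.3/0.15 = 95.333
Dilution factor to tube B = 49.519; to tube D = 56649
[tube B]/[tube D] = (factor to tube D)/(factor to tube B) = 56649/49.519 = 1.14 × 10^3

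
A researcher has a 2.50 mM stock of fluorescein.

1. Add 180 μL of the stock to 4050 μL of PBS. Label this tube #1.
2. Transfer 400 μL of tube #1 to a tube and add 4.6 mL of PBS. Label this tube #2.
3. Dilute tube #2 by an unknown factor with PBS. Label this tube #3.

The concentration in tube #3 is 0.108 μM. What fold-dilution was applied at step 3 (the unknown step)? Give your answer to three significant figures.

Step 1: 180 μL + 4050 μL = 4230 μL total → factor 4230/180 = 23.5
Step 2: 400 μL + 4.6 mL = 5000 μL total → factor 5000/400 = 12.5
Step 3: unknown factor x
Product of known-step factors = 293.75
Overall factor = 2.50 mM / (0.108 μM) = 23148
x = 23148 / 293.75 = 78.8

78.8-fold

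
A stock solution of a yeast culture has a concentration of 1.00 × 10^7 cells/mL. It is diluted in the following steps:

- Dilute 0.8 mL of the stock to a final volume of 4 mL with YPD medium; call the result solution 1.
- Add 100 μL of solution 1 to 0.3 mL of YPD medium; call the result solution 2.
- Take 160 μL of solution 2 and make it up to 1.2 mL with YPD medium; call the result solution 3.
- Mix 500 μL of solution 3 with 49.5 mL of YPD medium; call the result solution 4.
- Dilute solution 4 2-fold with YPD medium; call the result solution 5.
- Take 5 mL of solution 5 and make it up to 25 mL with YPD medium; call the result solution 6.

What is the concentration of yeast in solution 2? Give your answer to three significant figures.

Step 1: 0.8 mL brought to 4 mL → factor 4/0.8 = 5
Step 2: 100 μL + 0.3 mL = 400 μL total → factor 400/100 = 4
Dilution factor through solution 2 = 5 × 4 = 20
[solution 2] = 1.00 × 10^7 cells/mL / 20 = 5.00 × 10^5 cells/mL

5.00 × 10^5 cells/mL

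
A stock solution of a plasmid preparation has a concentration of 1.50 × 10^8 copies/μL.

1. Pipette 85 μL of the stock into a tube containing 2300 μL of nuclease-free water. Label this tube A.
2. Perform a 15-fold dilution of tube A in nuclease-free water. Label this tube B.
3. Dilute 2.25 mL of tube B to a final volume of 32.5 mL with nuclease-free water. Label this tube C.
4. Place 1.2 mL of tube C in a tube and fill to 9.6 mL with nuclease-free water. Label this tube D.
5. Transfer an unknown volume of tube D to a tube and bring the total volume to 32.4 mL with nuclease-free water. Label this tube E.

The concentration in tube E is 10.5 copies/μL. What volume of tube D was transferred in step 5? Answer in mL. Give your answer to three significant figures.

Step 1: 85 μL + 2300 μL = 2385 μL total → factor 2385/85 = 28.059
Step 2: 15-fold → factor 15
Step 3: 2.25 mL brought to 32.5 mL → factor 32.5/2.25 = 14.444
Step 4: 1.2 mL brought to 9.6 mL → factor 9.6/1.2 = 8
Step 5: v brought to 32.4 mL → factor = 32.4 mL/v
Product of known-step factors = 48635
Overall factor = 1.50 × 10^8 copies/μL / (10.5 copies/μL) = 1.4286 × 10^7
Step-5 factor = 1.4286 × 10^7 / 48635 = 293.73
v = 32.4 mL / 293.73 = 0.110 mL

0.110 mL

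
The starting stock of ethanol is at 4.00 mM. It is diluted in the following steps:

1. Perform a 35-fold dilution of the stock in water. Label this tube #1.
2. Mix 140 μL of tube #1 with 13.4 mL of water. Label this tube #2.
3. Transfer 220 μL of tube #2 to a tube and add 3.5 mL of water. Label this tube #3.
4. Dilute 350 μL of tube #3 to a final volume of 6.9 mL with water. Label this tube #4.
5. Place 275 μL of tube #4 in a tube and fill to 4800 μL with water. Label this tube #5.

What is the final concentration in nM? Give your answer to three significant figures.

0.203 nM

Step 1: 35-fold → factor 35
Step 2: 140 μL + 13.4 mL = 13540 μL total → factor 13540/140 = 96.714
Step 3: 220 μL + 3.5 mL = 3720 μL total → factor 3720/220 = 16.909
Step 4: 350 μL brought to 6.9 mL → factor 6900/350 = 19.714
Step 5: 275 μL brought to 4800 μL → factor 4800/275 = 17.455
Overall dilution factor = 35 × 96.714 × 16.909 × 19.714 × 17.455 = 1.9696 × 10^7
Final = 4.00 mM / 1.9696 × 10^7 = 2.031 × 10^-7 mM = 0.203 nM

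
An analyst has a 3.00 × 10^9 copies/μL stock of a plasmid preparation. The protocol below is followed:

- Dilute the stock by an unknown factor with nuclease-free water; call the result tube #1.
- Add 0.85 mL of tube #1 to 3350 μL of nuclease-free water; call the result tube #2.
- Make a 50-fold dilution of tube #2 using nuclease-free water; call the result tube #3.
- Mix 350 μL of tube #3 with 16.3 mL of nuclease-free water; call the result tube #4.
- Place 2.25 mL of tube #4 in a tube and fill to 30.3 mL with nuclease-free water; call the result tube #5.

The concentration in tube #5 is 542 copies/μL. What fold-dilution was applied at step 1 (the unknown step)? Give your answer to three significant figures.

Step 1: unknown factor x
Step 2: 0.85 mL + 3350 μL = 4.2 mL total → factor 4.2/0.85 = 4.9412
Step 3: 50-fold → factor 50
Step 4: 350 μL + 16.3 mL = 16650 μL total → factor 16650/350 = 47.571
Step 5: 2.25 mL brought to 30.3 mL → factor 30.3/2.25 = 13.467
Product of known-step factors = 1.5827 × 10^5
Overall factor = 3.00 × 10^9 copies/μL / (542 copies/μL) = 5.5351 × 10^6
x = 5.5351 × 10^6 / 1.5827 × 10^5 = 35.0

35.0-fold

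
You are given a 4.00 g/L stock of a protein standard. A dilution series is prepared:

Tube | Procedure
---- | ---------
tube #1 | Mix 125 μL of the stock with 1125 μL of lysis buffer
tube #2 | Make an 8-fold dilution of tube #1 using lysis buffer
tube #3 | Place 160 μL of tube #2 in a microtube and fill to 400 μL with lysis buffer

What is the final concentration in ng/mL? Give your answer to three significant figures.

2.00 × 10^4 ng/mL

Step 1: 125 μL + 1125 μL = 1250 μL total → factor 1250/125 = 10
Step 2: 8-fold → factor 8
Step 3: 160 μL brought to 400 μL → factor 400/160 = 2.5
Overall dilution factor = 10 × 8 × 2.5 = 200
Final = 4.00 g/L / 200 = 0.02000 g/L = 2.00 × 10^4 ng/mL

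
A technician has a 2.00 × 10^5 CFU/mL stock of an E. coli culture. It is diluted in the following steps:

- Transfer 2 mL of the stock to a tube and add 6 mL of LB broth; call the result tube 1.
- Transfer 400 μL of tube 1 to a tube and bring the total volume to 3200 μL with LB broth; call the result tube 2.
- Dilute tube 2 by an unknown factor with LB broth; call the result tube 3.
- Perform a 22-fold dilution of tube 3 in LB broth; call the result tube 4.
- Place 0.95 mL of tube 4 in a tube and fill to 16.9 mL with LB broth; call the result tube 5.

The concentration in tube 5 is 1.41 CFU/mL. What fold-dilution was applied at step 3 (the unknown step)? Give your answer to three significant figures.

Step 1: 2 mL + 6 mL = 8 mL total → factor 8/2 = 4
Step 2: 400 μL brought to 3200 μL → factor 3200/400 = 8
Step 3: unknown factor x
Step 4: 22-fold → factor 22
Step 5: 0.95 mL brought to 16.9 mL → factor 16.9/0.95 = 17.789
Product of known-step factors = 12524
Overall factor = 2.00 × 10^5 CFU/mL / (1.41 CFU/mL) = 1.4184 × 10^5
x = 1.4184 × 10^5 / 12524 = 11.3

11.3-fold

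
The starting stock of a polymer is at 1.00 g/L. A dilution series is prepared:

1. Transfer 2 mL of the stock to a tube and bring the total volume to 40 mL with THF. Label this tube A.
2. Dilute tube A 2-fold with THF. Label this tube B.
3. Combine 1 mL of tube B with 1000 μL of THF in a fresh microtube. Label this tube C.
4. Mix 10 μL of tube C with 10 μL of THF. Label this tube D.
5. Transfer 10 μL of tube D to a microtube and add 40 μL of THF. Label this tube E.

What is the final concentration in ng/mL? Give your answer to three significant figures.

Step 1: 2 mL brought to 40 mL → factor 40/2 = 20
Step 2: 2-fold → factor 2
Step 3: 1 mL + 1000 μL = 2 mL total → factor 2/1 = 2
Step 4: 10 μL + 10 μL = 20 μL total → factor 20/10 = 2
Step 5: 10 μL + 40 μL = 50 μL total → factor 50/10 = 5
Overall dilution factor = 20 × 2 × 2 × 2 × 5 = 800
Final = 1.00 g/L / 800 = 0.001250 g/L = 1.25 × 10^3 ng/mL

1.25 × 10^3 ng/mL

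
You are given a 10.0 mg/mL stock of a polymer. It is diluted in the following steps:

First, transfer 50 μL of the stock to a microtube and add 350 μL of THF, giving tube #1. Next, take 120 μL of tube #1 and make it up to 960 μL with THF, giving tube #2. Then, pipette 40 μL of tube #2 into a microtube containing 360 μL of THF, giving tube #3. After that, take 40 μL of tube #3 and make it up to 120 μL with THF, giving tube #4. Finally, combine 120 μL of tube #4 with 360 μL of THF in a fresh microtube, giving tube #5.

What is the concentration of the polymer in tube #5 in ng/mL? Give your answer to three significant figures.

Step 1: 50 μL + 350 μL = 400 μL total → factor 400/50 = 8
Step 2: 120 μL brought to 960 μL → factor 960/120 = 8
Step 3: 40 μL + 360 μL = 400 μL total → factor 400/40 = 10
Step 4: 40 μL brought to 120 μL → factor 120/40 = 3
Step 5: 120 μL + 360 μL = 480 μL total → factor 480/120 = 4
Overall dilution factor = 8 × 8 × 10 × 3 × 4 = 7680
Final = 10.0 mg/mL / 7680 = 0.001302 mg/mL = 1.30 × 10^3 ng/mL

1.30 × 10^3 ng/mL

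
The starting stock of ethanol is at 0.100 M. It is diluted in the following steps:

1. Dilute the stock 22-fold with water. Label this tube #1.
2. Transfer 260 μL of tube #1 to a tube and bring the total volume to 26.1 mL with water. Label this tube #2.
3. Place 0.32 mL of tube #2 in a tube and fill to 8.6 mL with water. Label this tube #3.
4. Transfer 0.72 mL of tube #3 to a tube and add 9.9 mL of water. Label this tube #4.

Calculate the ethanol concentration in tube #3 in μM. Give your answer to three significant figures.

Step 1: 22-fold → factor 22
Step 2: 260 μL brought to 26.1 mL → factor 26100/260 = 100.38
Step 3: 0.32 mL brought to 8.6 mL → factor 8.6/0.32 = 26.875
Dilution factor through tube #3 = 22 × 100.38 × 26.875 = 59352
[tube #3] = 0.100 M / 59352 = 1.685 × 10^-6 M = 1.68 μM

1.68 μM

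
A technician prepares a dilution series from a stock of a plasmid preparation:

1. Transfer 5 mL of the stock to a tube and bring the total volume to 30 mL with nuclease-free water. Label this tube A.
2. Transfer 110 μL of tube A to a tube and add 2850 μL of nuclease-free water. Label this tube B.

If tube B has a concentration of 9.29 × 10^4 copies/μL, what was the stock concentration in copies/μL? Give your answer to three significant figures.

Step 1: 5 mL brought to 30 mL → factor 30/5 = 6
Step 2: 110 μL + 2850 μL = 2960 μL total → factor 2960/110 = 26.909
Overall dilution factor = 6 × 26.909 = 161.45
Stock = 9.29 × 10^4 copies/μL × 161.45 = 1.50 × 10^7 copies/μL

1.50 × 10^7 copies/μL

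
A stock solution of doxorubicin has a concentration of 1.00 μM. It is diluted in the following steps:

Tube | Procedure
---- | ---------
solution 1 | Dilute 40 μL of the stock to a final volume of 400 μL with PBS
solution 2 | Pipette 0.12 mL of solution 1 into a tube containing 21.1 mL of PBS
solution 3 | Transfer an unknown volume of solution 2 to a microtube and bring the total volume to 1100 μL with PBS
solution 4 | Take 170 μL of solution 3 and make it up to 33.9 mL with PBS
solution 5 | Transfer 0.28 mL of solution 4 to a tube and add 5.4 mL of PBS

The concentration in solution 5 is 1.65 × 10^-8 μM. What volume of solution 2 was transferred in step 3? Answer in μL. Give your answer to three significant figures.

130 μL

Step 1: 40 μL brought to 400 μL → factor 400/40 = 10
Step 2: 0.12 mL + 21.1 mL = 21.22 mL total → factor 21.22/0.12 = 176.83
Step 3: v brought to 1100 μL → factor = 1100 μL/v
Step 4: 170 μL brought to 33.9 mL → factor 33900/170 = 199.41
Step 5: 0.28 mL + 5.4 mL = 5.68 mL total → factor 5.68/0.28 = 20.286
Product of known-step factors = 7.1533 × 10^6
Overall factor = 1.00 μM / (1.65 × 10^-8 μM) = 6.0606 × 10^7
Step-3 factor = 6.0606 × 10^7 / 7.1533 × 10^6 = 8.4725
v = 1100 μL / 8.4725 = 130 μL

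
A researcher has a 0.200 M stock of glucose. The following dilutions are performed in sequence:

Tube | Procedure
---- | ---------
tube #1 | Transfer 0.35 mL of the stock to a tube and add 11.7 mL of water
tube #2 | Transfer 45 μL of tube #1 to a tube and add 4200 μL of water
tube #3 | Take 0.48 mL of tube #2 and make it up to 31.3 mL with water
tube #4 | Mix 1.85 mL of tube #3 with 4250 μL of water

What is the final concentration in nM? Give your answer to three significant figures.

Step 1: 0.35 mL + 11.7 mL = 12.05 mL total → factor 12.05/0.35 = 34.429
Step 2: 45 μL + 4200 μL = 4245 μL total → factor 4245/45 = 94.333
Step 3: 0.48 mL brought to 31.3 mL → factor 31.3/0.48 = 65.208
Step 4: 1.85 mL + 4250 μL = 6.1 mL total → factor 6.1/1.85 = 3.2973
Overall dilution factor = 34.429 × 94.333 × 65.208 × 3.2973 = 6.9831 × 10^5
Final = 0.200 M / 6.9831 × 10^5 = 2.864 × 10^-7 M = 286 nM

286 nM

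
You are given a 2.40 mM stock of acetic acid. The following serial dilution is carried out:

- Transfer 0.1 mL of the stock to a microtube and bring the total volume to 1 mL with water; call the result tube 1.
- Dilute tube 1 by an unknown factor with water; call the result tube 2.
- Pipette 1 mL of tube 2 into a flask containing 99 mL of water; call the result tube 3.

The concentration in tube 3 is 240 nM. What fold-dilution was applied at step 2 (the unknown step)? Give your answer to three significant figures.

Step 1: 0.1 mL brought to 1 mL → factor 1/0.1 = 10
Step 2: unknown factor x
Step 3: 1 mL + 99 mL = 100 mL total → factor 100/1 = 100
Product of known-step factors = 1000
Overall factor = 2.40 mM / (240 nM) = 10000
x = 10000 / 1000 = 10.0

10.0-fold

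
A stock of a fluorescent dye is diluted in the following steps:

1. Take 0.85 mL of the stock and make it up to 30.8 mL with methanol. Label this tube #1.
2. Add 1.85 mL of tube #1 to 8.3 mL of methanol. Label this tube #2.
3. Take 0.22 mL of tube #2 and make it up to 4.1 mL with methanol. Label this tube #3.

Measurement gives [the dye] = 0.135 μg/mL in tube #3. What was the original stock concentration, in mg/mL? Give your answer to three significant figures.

Step 1: 0.85 mL brought to 30.8 mL → factor 30.8/0.85 = 36.235
Step 2: 1.85 mL + 8.3 mL = 10.15 mL total → factor 10.15/1.85 = 5.4865
Step 3: 0.22 mL brought to 4.1 mL → factor 4.1/0.22 = 18.636
Overall dilution factor = 36.235 × 5.4865 × 18.636 = 3705
Stock = 0.135 μg/mL × 3705 = 500.2 μg/mL = 0.500 mg/mL

0.500 mg/mL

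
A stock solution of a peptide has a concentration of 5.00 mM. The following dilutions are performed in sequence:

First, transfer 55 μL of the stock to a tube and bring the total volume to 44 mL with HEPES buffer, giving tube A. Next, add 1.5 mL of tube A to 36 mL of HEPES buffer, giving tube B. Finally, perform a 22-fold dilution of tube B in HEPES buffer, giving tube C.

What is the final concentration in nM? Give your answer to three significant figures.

Step 1: 55 μL brought to 44 mL → factor 44000/55 = 800
Step 2: 1.5 mL + 36 mL = 37.5 mL total → factor 37.5/1.5 = 25
Step 3: 22-fold → factor 22
Overall dilution factor = 800 × 25 × 22 = 4.4 × 10^5
Final = 5.00 mM / 4.4 × 10^5 = 1.136 × 10^-5 mM = 11.4 nM

11.4 nM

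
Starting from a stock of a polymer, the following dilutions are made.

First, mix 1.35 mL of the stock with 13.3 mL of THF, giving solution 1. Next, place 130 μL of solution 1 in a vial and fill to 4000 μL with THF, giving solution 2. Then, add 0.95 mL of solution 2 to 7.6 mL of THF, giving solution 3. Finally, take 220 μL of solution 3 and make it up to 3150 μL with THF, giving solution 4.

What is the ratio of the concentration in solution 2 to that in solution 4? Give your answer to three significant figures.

129

Step 1: 1.35 mL + 13.3 mL = 14.65 mL total → factor 14.65/1.35 = 10.852
Step 2: 130 μL brought to 4000 μL → factor 4000/130 = 30.769
Step 3: 0.95 mL + 7.6 mL = 8.55 mL total → factor 8.55/0.95 = 9
Step 4: 220 μL brought to 3150 μL → factor 3150/220 = 14.318
Dilution factor to solution 2 = 333.9; to solution 4 = 43028
[solution 2]/[solution 4] = (factor to solution 4)/(factor to solution 2) = 43028/333.9 = 129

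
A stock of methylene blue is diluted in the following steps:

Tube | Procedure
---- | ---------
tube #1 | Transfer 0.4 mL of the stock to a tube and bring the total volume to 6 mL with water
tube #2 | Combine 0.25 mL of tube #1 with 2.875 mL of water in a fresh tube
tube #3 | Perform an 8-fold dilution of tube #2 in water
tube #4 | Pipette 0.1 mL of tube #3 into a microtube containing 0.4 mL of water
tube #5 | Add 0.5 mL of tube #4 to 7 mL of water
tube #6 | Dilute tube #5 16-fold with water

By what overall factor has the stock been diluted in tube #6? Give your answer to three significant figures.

1.80 × 10^6

Step 1: 0.4 mL brought to 6 mL → factor 6/0.4 = 15
Step 2: 0.25 mL + 2.875 mL = 3.125 mL total → factor 3.125/0.25 = 12.5
Step 3: 8-fold → factor 8
Step 4: 0.1 mL + 0.4 mL = 0.5 mL total → factor 0.5/0.1 = 5
Step 5: 0.5 mL + 7 mL = 7.5 mL total → factor 7.5/0.5 = 15
Step 6: 16-fold → factor 16
Overall dilution factor = 15 × 12.5 × 8 × 5 × 15 × 16 = 1.8 × 10^6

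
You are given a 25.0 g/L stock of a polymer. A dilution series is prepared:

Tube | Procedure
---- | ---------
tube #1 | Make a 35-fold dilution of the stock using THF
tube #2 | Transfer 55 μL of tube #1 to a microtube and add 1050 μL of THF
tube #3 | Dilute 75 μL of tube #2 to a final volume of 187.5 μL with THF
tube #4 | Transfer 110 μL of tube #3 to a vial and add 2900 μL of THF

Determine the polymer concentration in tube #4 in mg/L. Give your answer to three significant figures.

Step 1: 35-fold → factor 35
Step 2: 55 μL + 1050 μL = 1105 μL total → factor 1105/55 = 20.091
Step 3: 75 μL brought to 187.5 μL → factor 187.5/75 = 2.5
Step 4: 110 μL + 2900 μL = 3010 μL total → factor 3010/110 = 27.364
Overall dilution factor = 35 × 20.091 × 2.5 × 27.364 = 48104
Final = 25.0 g/L / 48104 = 0.0005197 g/L = 0.520 mg/L

0.520 mg/L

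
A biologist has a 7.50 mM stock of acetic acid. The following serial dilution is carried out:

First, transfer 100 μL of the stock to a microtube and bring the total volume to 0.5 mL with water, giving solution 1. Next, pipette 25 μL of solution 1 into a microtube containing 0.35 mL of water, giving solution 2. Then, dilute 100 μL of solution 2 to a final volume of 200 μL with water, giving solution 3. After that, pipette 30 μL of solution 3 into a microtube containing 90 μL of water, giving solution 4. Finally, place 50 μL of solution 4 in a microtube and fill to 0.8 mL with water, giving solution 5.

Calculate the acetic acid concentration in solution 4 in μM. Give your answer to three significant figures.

12.5 μM

Step 1: 100 μL brought to 0.5 mL → factor 500/100 = 5
Step 2: 25 μL + 0.35 mL = 375 μL total → factor 375/25 = 15
Step 3: 100 μL brought to 200 μL → factor 200/100 = 2
Step 4: 30 μL + 90 μL = 120 μL total → factor 120/30 = 4
Dilution factor through solution 4 = 5 × 15 × 2 × 4 = 600
[solution 4] = 7.50 mM / 600 = 0.01250 mM = 12.5 μM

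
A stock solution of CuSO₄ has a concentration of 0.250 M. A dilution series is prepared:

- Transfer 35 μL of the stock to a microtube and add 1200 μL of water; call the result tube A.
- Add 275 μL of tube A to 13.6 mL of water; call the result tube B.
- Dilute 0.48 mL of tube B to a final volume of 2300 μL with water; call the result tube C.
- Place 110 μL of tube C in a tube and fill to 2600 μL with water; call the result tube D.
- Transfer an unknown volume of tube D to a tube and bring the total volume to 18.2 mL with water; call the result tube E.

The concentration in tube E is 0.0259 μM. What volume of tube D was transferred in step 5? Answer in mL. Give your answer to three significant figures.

Step 1: 35 μL + 1200 μL = 1235 μL total → factor 1235/35 = 35.286
Step 2: 275 μL + 13.6 mL = 13875 μL total → factor 13875/275 = 50.455
Step 3: 0.48 mL brought to 2300 μL → factor 2.3/0.48 = 4.7917
Step 4: 110 μL brought to 2600 μL → factor 2600/110 = 23.636
Step 5: v brought to 18.2 mL → factor = 18.2 mL/v
Product of known-step factors = 2.0164 × 10^5
Overall factor = 0.250 M / (0.0259 μM) = 9.6525 × 10^6
Step-5 factor = 9.6525 × 10^6 / 2.0164 × 10^5 = 47.871
v = 18.2 mL / 47.871 = 0.380 mL

0.380 mL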